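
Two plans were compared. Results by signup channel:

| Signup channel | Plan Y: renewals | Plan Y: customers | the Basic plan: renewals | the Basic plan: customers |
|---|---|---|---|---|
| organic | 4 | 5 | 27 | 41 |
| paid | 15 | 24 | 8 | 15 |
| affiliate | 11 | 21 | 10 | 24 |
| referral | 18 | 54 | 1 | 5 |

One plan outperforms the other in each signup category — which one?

Organic: Plan Y 4/5 = 80.0%, the Basic plan 27/41 = 65.9% → Plan Y
Paid: Plan Y 15/24 = 62.5%, the Basic plan 8/15 = 53.3% → Plan Y
Affiliate: Plan Y 11/21 = 52.4%, the Basic plan 10/24 = 41.7% → Plan Y
Referral: Plan Y 18/54 = 33.3%, the Basic plan 1/5 = 20.0% → Plan Y
Plan Y has the higher rate in all 4 groups.

Plan Y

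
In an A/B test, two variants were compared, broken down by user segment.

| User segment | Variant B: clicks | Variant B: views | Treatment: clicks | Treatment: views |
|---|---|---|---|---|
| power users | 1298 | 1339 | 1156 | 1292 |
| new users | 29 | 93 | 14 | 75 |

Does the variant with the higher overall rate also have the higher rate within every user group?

Power users: Variant B 1298/1339 = 96.9%, Treatment 1156/1292 = 89.5% → Variant B
New users: Variant B 29/93 = 31.2%, Treatment 14/75 = 18.7% → Variant B
Overall: Variant B 1327/1432 = 92.7%, Treatment 1170/1367 = 85.6% → Variant B
Variant B wins overall and in every user group — no reversal.

Yes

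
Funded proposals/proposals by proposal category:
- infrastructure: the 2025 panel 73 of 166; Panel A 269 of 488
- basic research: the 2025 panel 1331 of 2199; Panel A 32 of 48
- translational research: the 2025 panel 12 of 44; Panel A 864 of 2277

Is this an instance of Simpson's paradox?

Infrastructure: the 2025 panel 73/166 = 44.0%, Panel A 269/488 = 55.1% → Panel A
Basic research: the 2025 panel 1331/2199 = 60.5%, Panel A 32/48 = 66.7% → Panel A
Translational research: the 2025 panel 12/44 = 27.3%, Panel A 864/2277 = 37.9% → Panel A
Overall: the 2025 panel 1416/2409 = 58.8%, Panel A 1165/2813 = 41.4% → the 2025 panel
Panel A wins each proposal group but the 2025 panel wins overall — the comparison reverses. Panel A's proposals skew toward translational research, which has a lower base rate.

Yes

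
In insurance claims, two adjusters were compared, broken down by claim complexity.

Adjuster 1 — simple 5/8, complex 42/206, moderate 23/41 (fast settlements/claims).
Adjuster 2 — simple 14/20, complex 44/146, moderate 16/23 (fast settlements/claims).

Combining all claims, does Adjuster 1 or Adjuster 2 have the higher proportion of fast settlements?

Simple: Adjuster 1 5/8 = 62.5%, Adjuster 2 14/20 = 70.0% → Adjuster 2
Complex: Adjuster 1 42/206 = 20.4%, Adjuster 2 44/146 = 30.1% → Adjuster 2
Moderate: Adjuster 1 23/41 = 56.1%, Adjuster 2 16/23 = 69.6% → Adjuster 2
Overall: Adjuster 1 70/255 = 27.5%, Adjuster 2 74/189 = 39.2% → Adjuster 2

Adjuster 2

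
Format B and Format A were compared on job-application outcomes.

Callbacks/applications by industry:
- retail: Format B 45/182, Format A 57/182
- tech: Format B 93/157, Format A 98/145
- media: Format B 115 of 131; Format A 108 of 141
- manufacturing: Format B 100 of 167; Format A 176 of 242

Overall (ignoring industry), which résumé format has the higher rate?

Format A

Retail: Format B 45/182 = 24.7%, Format A 57/182 = 31.3% → Format A
Tech: Format B 93/157 = 59.2%, Format A 98/145 = 67.6% → Format A
Media: Format B 115/131 = 87.8%, Format A 108/141 = 76.6% → Format B
Manufacturing: Format B 100/167 = 59.9%, Format A 176/242 = 72.7% → Format A
Overall: Format B 353/637 = 55.4%, Format A 439/710 = 61.8% → Format A
(Neither sweeps every industry group, but Format A has the higher pooled rate.)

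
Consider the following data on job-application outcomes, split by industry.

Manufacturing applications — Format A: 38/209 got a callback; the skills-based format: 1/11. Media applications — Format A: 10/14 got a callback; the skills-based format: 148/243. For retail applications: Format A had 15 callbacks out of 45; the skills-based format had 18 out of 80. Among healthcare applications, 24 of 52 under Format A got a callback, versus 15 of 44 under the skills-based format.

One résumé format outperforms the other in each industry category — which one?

Format A

Manufacturing: Format A 38/209 = 18.2%, the skills-based format 1/11 = 9.1% → Format A
Media: Format A 10/14 = 71.4%, the skills-based format 148/243 = 60.9% → Format A
Retail: Format A 15/45 = 33.3%, the skills-based format 18/80 = 22.5% → Format A
Healthcare: Format A 24/52 = 46.2%, the skills-based format 15/44 = 34.1% → Format A
Format A has the higher rate in all 4 groups.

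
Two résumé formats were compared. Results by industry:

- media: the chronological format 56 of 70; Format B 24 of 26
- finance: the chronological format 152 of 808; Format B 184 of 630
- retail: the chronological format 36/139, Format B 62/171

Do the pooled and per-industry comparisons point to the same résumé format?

Yes

Media: the chronological format 56/70 = 80.0%, Format B 24/26 = 92.3% → Format B
Finance: the chronological format 152/808 = 18.8%, Format B 184/630 = 29.2% → Format B
Retail: the chronological format 36/139 = 25.9%, Format B 62/171 = 36.3% → Format B
Overall: the chronological format 244/1017 = 24.0%, Format B 270/827 = 32.6% → Format B
Format B wins overall and in every industry group — no reversal.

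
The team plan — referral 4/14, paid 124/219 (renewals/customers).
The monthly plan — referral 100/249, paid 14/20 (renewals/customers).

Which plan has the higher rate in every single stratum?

the monthly plan

Referral: the team plan 4/14 = 28.6%, the monthly plan 100/249 = 40.2% → the monthly plan
Paid: the team plan 124/219 = 56.6%, the monthly plan 14/20 = 70.0% → the monthly plan
The monthly plan has the higher rate in both groups.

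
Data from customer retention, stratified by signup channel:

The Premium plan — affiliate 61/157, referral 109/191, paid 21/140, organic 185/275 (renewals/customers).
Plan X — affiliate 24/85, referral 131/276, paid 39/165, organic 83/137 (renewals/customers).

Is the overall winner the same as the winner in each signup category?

No

Affiliate: the Premium plan 61/157 = 38.9%, Plan X 24/85 = 28.2% → the Premium plan
Referral: the Premium plan 109/191 = 57.1%, Plan X 131/276 = 47.5% → the Premium plan
Paid: the Premium plan 21/140 = 15.0%, Plan X 39/165 = 23.6% → Plan X
Organic: the Premium plan 185/275 = 67.3%, Plan X 83/137 = 60.6% → the Premium plan
Overall: the Premium plan 376/763 = 49.3%, Plan X 277/663 = 41.8% → the Premium plan
Neither sweeps: the Premium plan wins 3 of 4 groups, Plan X wins 1. The Premium plan wins overall but not every group — no Simpson reversal.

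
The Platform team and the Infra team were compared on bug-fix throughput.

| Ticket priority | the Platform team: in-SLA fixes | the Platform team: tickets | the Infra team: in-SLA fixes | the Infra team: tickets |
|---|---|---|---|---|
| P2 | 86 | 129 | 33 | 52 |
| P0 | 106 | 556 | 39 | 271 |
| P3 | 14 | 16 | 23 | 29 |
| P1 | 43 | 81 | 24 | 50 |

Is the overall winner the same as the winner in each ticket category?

Yes

P2: the Platform team 86/129 = 66.7%, the Infra team 33/52 = 63.5% → the Platform team
P0: the Platform team 106/556 = 19.1%, the Infra team 39/271 = 14.4% → the Platform team
P3: the Platform team 14/16 = 87.5%, the Infra team 23/29 = 79.3% → the Platform team
P1: the Platform team 43/81 = 53.1%, the Infra team 24/50 = 48.0% → the Platform team
Overall: the Platform team 249/782 = 31.8%, the Infra team 119/402 = 29.6% → the Platform team
The Platform team wins overall and in every ticket group — no reversal.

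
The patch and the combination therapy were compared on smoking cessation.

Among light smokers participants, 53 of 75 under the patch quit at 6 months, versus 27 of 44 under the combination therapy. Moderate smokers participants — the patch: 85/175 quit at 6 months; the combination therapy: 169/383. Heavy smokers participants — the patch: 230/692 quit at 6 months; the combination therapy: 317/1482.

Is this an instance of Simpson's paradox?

No

Light smokers: the patch 53/75 = 70.7%, the combination therapy 27/44 = 61.4% → the patch
Moderate smokers: the patch 85/175 = 48.6%, the combination therapy 169/383 = 44.1% → the patch
Heavy smokers: the patch 230/692 = 33.2%, the combination therapy 317/1482 = 21.4% → the patch
Overall: the patch 368/942 = 39.1%, the combination therapy 513/1909 = 26.9% → the patch
The patch wins overall and in every dependence group — no reversal.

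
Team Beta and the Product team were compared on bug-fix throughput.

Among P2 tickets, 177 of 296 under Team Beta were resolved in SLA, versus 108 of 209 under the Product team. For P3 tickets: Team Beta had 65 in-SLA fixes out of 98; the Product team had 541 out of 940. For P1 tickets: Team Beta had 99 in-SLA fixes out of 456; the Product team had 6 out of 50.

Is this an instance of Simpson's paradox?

Yes

P2: Team Beta 177/296 = 59.8%, the Product team 108/209 = 51.7% → Team Beta
P3: Team Beta 65/98 = 66.3%, the Product team 541/940 = 57.6% → Team Beta
P1: Team Beta 99/456 = 21.7%, the Product team 6/50 = 12.0% → Team Beta
Overall: Team Beta 341/850 = 40.1%, the Product team 655/1199 = 54.6% → the Product team
Team Beta wins each ticket group but the Product team wins overall — the comparison reverses. Team Beta's tickets skew toward P1, which has a lower base rate.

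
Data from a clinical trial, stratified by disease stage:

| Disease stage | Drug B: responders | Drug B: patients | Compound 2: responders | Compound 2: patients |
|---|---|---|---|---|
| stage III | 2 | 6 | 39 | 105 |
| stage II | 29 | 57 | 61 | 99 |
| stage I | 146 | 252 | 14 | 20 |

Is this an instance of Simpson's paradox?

Stage III: Drug B 2/6 = 33.3%, Compound 2 39/105 = 37.1% → Compound 2
Stage II: Drug B 29/57 = 50.9%, Compound 2 61/99 = 61.6% → Compound 2
Stage I: Drug B 146/252 = 57.9%, Compound 2 14/20 = 70.0% → Compound 2
Overall: Drug B 177/315 = 56.2%, Compound 2 114/224 = 50.9% → Drug B
Compound 2 wins each disease group but Drug B wins overall — the comparison reverses. Compound 2's patients skew toward stage III, which has a lower base rate.

Yes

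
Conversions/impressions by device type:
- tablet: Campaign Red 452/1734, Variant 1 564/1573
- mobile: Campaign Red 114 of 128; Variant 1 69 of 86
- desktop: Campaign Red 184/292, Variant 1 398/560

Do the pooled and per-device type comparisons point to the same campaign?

No

Tablet: Campaign Red 452/1734 = 26.1%, Variant 1 564/1573 = 35.9% → Variant 1
Mobile: Campaign Red 114/128 = 89.1%, Variant 1 69/86 = 80.2% → Campaign Red
Desktop: Campaign Red 184/292 = 63.0%, Variant 1 398/560 = 71.1% → Variant 1
Overall: Campaign Red 750/2154 = 34.8%, Variant 1 1031/2219 = 46.5% → Variant 1
Neither sweeps: Campaign Red wins 1 of 3 groups, Variant 1 wins 2. Variant 1 wins overall but not every group — no Simpson reversal.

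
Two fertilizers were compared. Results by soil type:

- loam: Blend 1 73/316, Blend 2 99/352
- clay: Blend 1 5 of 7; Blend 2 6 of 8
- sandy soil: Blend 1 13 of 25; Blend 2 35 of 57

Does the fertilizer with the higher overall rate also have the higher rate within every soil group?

Loam: Blend 1 73/316 = 23.1%, Blend 2 99/352 = 28.1% → Blend 2
Clay: Blend 1 5/7 = 71.4%, Blend 2 6/8 = 75.0% → Blend 2
Sandy soil: Blend 1 13/25 = 52.0%, Blend 2 35/57 = 61.4% → Blend 2
Overall: Blend 1 91/348 = 26.1%, Blend 2 140/417 = 33.6% → Blend 2
Blend 2 wins overall and in every soil group — no reversal.

Yes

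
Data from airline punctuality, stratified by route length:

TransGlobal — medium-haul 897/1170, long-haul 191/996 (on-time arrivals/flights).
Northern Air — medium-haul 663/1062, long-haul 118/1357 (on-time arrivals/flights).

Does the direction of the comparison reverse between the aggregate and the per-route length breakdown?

Medium-haul: TransGlobal 897/1170 = 76.7%, Northern Air 663/1062 = 62.4% → TransGlobal
Long-haul: TransGlobal 191/996 = 19.2%, Northern Air 118/1357 = 8.7% → TransGlobal
Overall: TransGlobal 1088/2166 = 50.2%, Northern Air 781/2419 = 32.3% → TransGlobal
TransGlobal wins overall and in every route group — no reversal.

No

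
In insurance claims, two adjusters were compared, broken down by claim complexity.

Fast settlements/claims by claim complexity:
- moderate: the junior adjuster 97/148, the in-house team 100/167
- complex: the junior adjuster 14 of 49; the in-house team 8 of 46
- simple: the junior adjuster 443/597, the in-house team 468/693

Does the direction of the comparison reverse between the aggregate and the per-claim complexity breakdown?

No

Moderate: the junior adjuster 97/148 = 65.5%, the in-house team 100/167 = 59.9% → the junior adjuster
Complex: the junior adjuster 14/49 = 28.6%, the in-house team 8/46 = 17.4% → the junior adjuster
Simple: the junior adjuster 443/597 = 74.2%, the in-house team 468/693 = 67.5% → the junior adjuster
Overall: the junior adjuster 554/794 = 69.8%, the in-house team 576/906 = 63.6% → the junior adjuster
The junior adjuster wins overall and in every claim group — no reversal.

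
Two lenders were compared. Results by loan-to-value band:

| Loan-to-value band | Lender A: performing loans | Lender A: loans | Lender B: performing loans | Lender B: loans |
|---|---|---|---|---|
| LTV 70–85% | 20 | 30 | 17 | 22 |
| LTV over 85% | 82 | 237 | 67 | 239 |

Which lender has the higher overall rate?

LTV 70–85%: Lender A 20/30 = 66.7%, Lender B 17/22 = 77.3% → Lender B
LTV over 85%: Lender A 82/237 = 34.6%, Lender B 67/239 = 28.0% → Lender A
Overall: Lender A 102/267 = 38.2%, Lender B 84/261 = 32.2% → Lender A
(Neither sweeps every loan-to-value group, but Lender A has the higher pooled rate.)

Lender A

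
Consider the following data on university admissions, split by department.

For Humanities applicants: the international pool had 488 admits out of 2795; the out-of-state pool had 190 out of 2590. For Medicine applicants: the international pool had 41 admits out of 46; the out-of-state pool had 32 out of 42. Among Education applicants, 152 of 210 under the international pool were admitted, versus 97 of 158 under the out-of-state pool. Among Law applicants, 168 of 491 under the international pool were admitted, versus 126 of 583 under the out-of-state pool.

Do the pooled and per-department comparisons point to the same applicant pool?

Humanities: the international pool 488/2795 = 17.5%, the out-of-state pool 190/2590 = 7.3% → the international pool
Medicine: the international pool 41/46 = 89.1%, the out-of-state pool 32/42 = 76.2% → the international pool
Education: the international pool 152/210 = 72.4%, the out-of-state pool 97/158 = 61.4% → the international pool
Law: the international pool 168/491 = 34.2%, the out-of-state pool 126/583 = 21.6% → the international pool
Overall: the international pool 849/3542 = 24.0%, the out-of-state pool 445/3373 = 13.2% → the international pool
The international pool wins overall and in every department group — no reversal.

Yes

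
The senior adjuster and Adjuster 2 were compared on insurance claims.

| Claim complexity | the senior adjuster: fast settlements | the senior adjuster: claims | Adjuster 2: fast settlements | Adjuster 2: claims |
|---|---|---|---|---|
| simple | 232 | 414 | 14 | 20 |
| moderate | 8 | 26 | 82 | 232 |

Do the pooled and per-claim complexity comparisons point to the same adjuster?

No

Simple: the senior adjuster 232/414 = 56.0%, Adjuster 2 14/20 = 70.0% → Adjuster 2
Moderate: the senior adjuster 8/26 = 30.8%, Adjuster 2 82/232 = 35.3% → Adjuster 2
Overall: the senior adjuster 240/440 = 54.5%, Adjuster 2 96/252 = 38.1% → the senior adjuster
Adjuster 2 wins each claim group but the senior adjuster wins overall — the comparison reverses. Adjuster 2's claims skew toward moderate, which has a lower base rate.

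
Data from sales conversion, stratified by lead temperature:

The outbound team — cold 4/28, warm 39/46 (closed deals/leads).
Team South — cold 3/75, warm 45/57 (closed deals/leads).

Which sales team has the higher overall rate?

the outbound team

Cold: the outbound team 4/28 = 14.3%, Team South 3/75 = 4.0% → the outbound team
Warm: the outbound team 39/46 = 84.8%, Team South 45/57 = 78.9% → the outbound team
Overall: the outbound team 43/74 = 58.1%, Team South 48/132 = 36.4% → the outbound team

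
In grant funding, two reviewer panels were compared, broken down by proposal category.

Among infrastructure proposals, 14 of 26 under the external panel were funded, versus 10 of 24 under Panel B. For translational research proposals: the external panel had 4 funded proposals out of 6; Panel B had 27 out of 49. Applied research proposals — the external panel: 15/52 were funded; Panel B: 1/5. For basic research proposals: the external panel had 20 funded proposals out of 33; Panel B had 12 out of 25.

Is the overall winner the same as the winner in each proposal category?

Infrastructure: the external panel 14/26 = 53.8%, Panel B 10/24 = 41.7% → the external panel
Translational research: the external panel 4/6 = 66.7%, Panel B 27/49 = 55.1% → the external panel
Applied research: the external panel 15/52 = 28.8%, Panel B 1/5 = 20.0% → the external panel
Basic research: the external panel 20/33 = 60.6%, Panel B 12/25 = 48.0% → the external panel
Overall: the external panel 53/117 = 45.3%, Panel B 50/103 = 48.5% → Panel B
The external panel wins each proposal group but Panel B wins overall — the comparison reverses. The external panel's proposals skew toward applied research, which has a lower base rate.

No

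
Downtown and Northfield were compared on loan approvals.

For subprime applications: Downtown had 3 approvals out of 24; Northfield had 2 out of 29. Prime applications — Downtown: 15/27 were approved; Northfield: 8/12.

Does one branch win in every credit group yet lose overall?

Subprime: Downtown 3/24 = 12.5%, Northfield 2/29 = 6.9% → Downtown
Prime: Downtown 15/27 = 55.6%, Northfield 8/12 = 66.7% → Northfield
Overall: Downtown 18/51 = 35.3%, Northfield 10/41 = 24.4% → Downtown
Neither sweeps: Downtown wins 1 of 2 groups, Northfield wins 1. Downtown wins overall but not every group — no Simpson reversal.

No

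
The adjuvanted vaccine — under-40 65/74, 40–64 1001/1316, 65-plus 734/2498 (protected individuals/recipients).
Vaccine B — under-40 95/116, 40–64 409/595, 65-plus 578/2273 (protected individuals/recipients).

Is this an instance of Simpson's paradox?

No

Under-40: the adjuvanted vaccine 65/74 = 87.8%, Vaccine B 95/116 = 81.9% → the adjuvanted vaccine
40–64: the adjuvanted vaccine 1001/1316 = 76.1%, Vaccine B 409/595 = 68.7% → the adjuvanted vaccine
65-plus: the adjuvanted vaccine 734/2498 = 29.4%, Vaccine B 578/2273 = 25.4% → the adjuvanted vaccine
Overall: the adjuvanted vaccine 1800/3888 = 46.3%, Vaccine B 1082/2984 = 36.3% → the adjuvanted vaccine
The adjuvanted vaccine wins overall and in every age group — no reversal.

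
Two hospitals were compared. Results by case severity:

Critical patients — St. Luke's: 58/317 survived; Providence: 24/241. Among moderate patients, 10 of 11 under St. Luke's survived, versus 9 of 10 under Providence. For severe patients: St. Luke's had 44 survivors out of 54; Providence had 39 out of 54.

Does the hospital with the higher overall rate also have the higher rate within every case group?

Yes

Critical: St. Luke's 58/317 = 18.3%, Providence 24/241 = 10.0% → St. Luke's
Moderate: St. Luke's 10/11 = 90.9%, Providence 9/10 = 90.0% → St. Luke's
Severe: St. Luke's 44/54 = 81.5%, Providence 39/54 = 72.2% → St. Luke's
Overall: St. Luke's 112/382 = 29.3%, Providence 72/305 = 23.6% → St. Luke's
St. Luke's wins overall and in every case group — no reversal.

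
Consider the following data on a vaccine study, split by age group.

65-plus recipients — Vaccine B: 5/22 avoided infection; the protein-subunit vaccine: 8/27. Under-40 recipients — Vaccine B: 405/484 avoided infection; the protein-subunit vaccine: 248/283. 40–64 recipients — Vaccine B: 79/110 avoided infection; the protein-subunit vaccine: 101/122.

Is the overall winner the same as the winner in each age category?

65-plus: Vaccine B 5/22 = 22.7%, the protein-subunit vaccine 8/27 = 29.6% → the protein-subunit vaccine
Under-40: Vaccine B 405/484 = 83.7%, the protein-subunit vaccine 248/283 = 87.6% → the protein-subunit vaccine
40–64: Vaccine B 79/110 = 71.8%, the protein-subunit vaccine 101/122 = 82.8% → the protein-subunit vaccine
Overall: Vaccine B 489/616 = 79.4%, the protein-subunit vaccine 357/432 = 82.6% → the protein-subunit vaccine
The protein-subunit vaccine wins overall and in every age group — no reversal.

Yes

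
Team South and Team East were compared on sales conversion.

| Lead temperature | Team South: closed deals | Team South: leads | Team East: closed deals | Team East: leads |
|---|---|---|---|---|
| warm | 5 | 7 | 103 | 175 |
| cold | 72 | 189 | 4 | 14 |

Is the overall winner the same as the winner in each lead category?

Warm: Team South 5/7 = 71.4%, Team East 103/175 = 58.9% → Team South
Cold: Team South 72/189 = 38.1%, Team East 4/14 = 28.6% → Team South
Overall: Team South 77/196 = 39.3%, Team East 107/189 = 56.6% → Team East
Team South wins each lead group but Team East wins overall — the comparison reverses. Team South's leads skew toward cold, which has a lower base rate.

No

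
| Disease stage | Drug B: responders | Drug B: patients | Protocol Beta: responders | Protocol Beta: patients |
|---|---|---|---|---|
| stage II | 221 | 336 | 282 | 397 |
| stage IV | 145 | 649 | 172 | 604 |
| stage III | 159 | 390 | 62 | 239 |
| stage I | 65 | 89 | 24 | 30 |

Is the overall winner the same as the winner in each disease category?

Stage II: Drug B 221/336 = 65.8%, Protocol Beta 282/397 = 71.0% → Protocol Beta
Stage IV: Drug B 145/649 = 22.3%, Protocol Beta 172/604 = 28.5% → Protocol Beta
Stage III: Drug B 159/390 = 40.8%, Protocol Beta 62/239 = 25.9% → Drug B
Stage I: Drug B 65/89 = 73.0%, Protocol Beta 24/30 = 80.0% → Protocol Beta
Overall: Drug B 590/1464 = 40.3%, Protocol Beta 540/1270 = 42.5% → Protocol Beta
Neither sweeps: Drug B wins 1 of 4 groups, Protocol Beta wins 3. Protocol Beta wins overall but not every group — no Simpson reversal.

No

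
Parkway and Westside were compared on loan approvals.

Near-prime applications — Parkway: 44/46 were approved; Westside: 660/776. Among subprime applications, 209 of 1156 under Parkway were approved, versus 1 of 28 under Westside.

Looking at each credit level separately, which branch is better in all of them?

Parkway

Near-prime: Parkway 44/46 = 95.7%, Westside 660/776 = 85.1% → Parkway
Subprime: Parkway 209/1156 = 18.1%, Westside 1/28 = 3.6% → Parkway
Parkway has the higher rate in both groups.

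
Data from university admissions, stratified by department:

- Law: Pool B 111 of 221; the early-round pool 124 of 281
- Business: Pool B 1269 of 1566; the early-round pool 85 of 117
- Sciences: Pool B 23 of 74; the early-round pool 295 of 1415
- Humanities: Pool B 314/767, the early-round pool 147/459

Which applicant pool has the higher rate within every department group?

Law: Pool B 111/221 = 50.2%, the early-round pool 124/281 = 44.1% → Pool B
Business: Pool B 1269/1566 = 81.0%, the early-round pool 85/117 = 72.6% → Pool B
Sciences: Pool B 23/74 = 31.1%, the early-round pool 295/1415 = 20.8% → Pool B
Humanities: Pool B 314/767 = 40.9%, the early-round pool 147/459 = 32.0% → Pool B
Pool B has the higher rate in all 4 groups.

Pool B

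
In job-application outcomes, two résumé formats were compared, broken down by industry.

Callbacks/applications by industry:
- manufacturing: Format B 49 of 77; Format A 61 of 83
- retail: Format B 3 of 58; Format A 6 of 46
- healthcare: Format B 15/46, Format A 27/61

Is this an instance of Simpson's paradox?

Manufacturing: Format B 49/77 = 63.6%, Format A 61/83 = 73.5% → Format A
Retail: Format B 3/58 = 5.2%, Format A 6/46 = 13.0% → Format A
Healthcare: Format B 15/46 = 32.6%, Format A 27/61 = 44.3% → Format A
Overall: Format B 67/181 = 37.0%, Format A 94/190 = 49.5% → Format A
Format A wins overall and in every industry group — no reversal.

No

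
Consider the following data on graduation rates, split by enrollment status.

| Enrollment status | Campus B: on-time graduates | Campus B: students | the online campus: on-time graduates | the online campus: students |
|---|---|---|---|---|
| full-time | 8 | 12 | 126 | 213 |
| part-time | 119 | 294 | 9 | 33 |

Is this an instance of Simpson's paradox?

Full-time: Campus B 8/12 = 66.7%, the online campus 126/213 = 59.2% → Campus B
Part-time: Campus B 119/294 = 40.5%, the online campus 9/33 = 27.3% → Campus B
Overall: Campus B 127/306 = 41.5%, the online campus 135/246 = 54.9% → the online campus
Campus B wins each enrollment group but the online campus wins overall — the comparison reverses. Campus B's students skew toward part-time, which has a lower base rate.

Yes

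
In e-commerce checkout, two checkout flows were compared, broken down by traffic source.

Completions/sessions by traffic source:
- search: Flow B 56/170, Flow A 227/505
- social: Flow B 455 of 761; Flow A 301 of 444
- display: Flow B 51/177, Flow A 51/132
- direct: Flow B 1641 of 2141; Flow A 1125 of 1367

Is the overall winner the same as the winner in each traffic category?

Search: Flow B 56/170 = 32.9%, Flow A 227/505 = 45.0% → Flow A
Social: Flow B 455/761 = 59.8%, Flow A 301/444 = 67.8% → Flow A
Display: Flow B 51/177 = 28.8%, Flow A 51/132 = 38.6% → Flow A
Direct: Flow B 1641/2141 = 76.6%, Flow A 1125/1367 = 82.3% → Flow A
Overall: Flow B 2203/3249 = 67.8%, Flow A 1704/2448 = 69.6% → Flow A
Flow A wins overall and in every traffic group — no reversal.

Yes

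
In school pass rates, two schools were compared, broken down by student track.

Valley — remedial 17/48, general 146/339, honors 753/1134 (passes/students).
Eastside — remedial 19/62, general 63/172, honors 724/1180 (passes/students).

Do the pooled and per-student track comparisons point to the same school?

Yes

Remedial: Valley 17/48 = 35.4%, Eastside 19/62 = 30.6% → Valley
General: Valley 146/339 = 43.1%, Eastside 63/172 = 36.6% → Valley
Honors: Valley 753/1134 = 66.4%, Eastside 724/1180 = 61.4% → Valley
Overall: Valley 916/1521 = 60.2%, Eastside 806/1414 = 57.0% → Valley
Valley wins overall and in every student group — no reversal.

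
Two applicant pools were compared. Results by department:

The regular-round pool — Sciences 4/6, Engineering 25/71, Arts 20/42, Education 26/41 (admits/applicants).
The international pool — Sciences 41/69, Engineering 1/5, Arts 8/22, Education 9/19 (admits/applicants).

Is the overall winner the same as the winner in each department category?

Sciences: the regular-round pool 4/6 = 66.7%, the international pool 41/69 = 59.4% → the regular-round pool
Engineering: the regular-round pool 25/71 = 35.2%, the international pool 1/5 = 20.0% → the regular-round pool
Arts: the regular-round pool 20/42 = 47.6%, the international pool 8/22 = 36.4% → the regular-round pool
Education: the regular-round pool 26/41 = 63.4%, the international pool 9/19 = 47.4% → the regular-round pool
Overall: the regular-round pool 75/160 = 46.9%, the international pool 59/115 = 51.3% → the international pool
The regular-round pool wins each department group but the international pool wins overall — the comparison reverses. The regular-round pool's applicants skew toward Engineering, which has a lower base rate.

No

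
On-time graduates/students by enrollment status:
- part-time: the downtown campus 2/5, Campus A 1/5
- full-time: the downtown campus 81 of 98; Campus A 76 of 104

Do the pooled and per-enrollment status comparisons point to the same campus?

Yes

Part-time: the downtown campus 2/5 = 40.0%, Campus A 1/5 = 20.0% → the downtown campus
Full-time: the downtown campus 81/98 = 82.7%, Campus A 76/104 = 73.1% → the downtown campus
Overall: the downtown campus 83/103 = 80.6%, Campus A 77/109 = 70.6% → the downtown campus
The downtown campus wins overall and in every enrollment group — no reversal.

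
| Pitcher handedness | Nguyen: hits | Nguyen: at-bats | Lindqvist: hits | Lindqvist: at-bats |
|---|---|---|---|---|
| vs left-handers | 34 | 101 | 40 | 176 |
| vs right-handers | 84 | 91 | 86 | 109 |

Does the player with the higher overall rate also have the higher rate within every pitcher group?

Yes

Vs left-handers: Nguyen 34/101 = 33.7%, Lindqvist 40/176 = 22.7% → Nguyen
Vs right-handers: Nguyen 84/91 = 92.3%, Lindqvist 86/109 = 78.9% → Nguyen
Overall: Nguyen 118/192 = 61.5%, Lindqvist 126/285 = 44.2% → Nguyen
Nguyen wins overall and in every pitcher group — no reversal.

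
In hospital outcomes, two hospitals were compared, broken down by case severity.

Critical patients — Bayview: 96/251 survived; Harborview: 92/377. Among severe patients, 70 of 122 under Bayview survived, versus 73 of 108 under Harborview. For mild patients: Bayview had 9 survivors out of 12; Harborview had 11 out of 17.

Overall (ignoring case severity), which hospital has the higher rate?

Critical: Bayview 96/251 = 38.2%, Harborview 92/377 = 24.4% → Bayview
Severe: Bayview 70/122 = 57.4%, Harborview 73/108 = 67.6% → Harborview
Mild: Bayview 9/12 = 75.0%, Harborview 11/17 = 64.7% → Bayview
Overall: Bayview 175/385 = 45.5%, Harborview 176/502 = 35.1% → Bayview
(Neither sweeps every case group, but Bayview has the higher pooled rate.)

Bayview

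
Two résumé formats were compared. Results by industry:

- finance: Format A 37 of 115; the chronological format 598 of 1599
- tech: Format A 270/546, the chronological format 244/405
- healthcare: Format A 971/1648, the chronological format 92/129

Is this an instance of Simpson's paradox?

Finance: Format A 37/115 = 32.2%, the chronological format 598/1599 = 37.4% → the chronological format
Tech: Format A 270/546 = 49.5%, the chronological format 244/405 = 60.2% → the chronological format
Healthcare: Format A 971/1648 = 58.9%, the chronological format 92/129 = 71.3% → the chronological format
Overall: Format A 1278/2309 = 55.3%, the chronological format 934/2133 = 43.8% → Format A
The chronological format wins each industry group but Format A wins overall — the comparison reverses. The chronological format's applications skew toward finance, which has a lower base rate.

Yes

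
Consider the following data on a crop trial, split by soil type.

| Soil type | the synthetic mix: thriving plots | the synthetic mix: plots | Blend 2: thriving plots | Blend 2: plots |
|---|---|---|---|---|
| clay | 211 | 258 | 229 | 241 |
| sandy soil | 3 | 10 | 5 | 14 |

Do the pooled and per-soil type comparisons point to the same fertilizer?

Yes

Clay: the synthetic mix 211/258 = 81.8%, Blend 2 229/241 = 95.0% → Blend 2
Sandy soil: the synthetic mix 3/10 = 30.0%, Blend 2 5/14 = 35.7% → Blend 2
Overall: the synthetic mix 214/268 = 79.9%, Blend 2 234/255 = 91.8% → Blend 2
Blend 2 wins overall and in every soil group — no reversal.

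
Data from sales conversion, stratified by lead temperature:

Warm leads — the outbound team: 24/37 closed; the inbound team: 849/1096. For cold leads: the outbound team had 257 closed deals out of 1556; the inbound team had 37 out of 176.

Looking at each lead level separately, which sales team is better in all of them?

the inbound team

Warm: the outbound team 24/37 = 64.9%, the inbound team 849/1096 = 77.5% → the inbound team
Cold: the outbound team 257/1556 = 16.5%, the inbound team 37/176 = 21.0% → the inbound team
The inbound team has the higher rate in both groups.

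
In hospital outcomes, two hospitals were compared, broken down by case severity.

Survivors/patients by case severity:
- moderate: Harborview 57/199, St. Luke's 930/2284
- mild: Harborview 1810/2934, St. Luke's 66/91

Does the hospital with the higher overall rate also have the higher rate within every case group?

Moderate: Harborview 57/199 = 28.6%, St. Luke's 930/2284 = 40.7% → St. Luke's
Mild: Harborview 1810/2934 = 61.7%, St. Luke's 66/91 = 72.5% → St. Luke's
Overall: Harborview 1867/3133 = 59.6%, St. Luke's 996/2375 = 41.9% → Harborview
St. Luke's wins each case group but Harborview wins overall — the comparison reverses. St. Luke's's patients skew toward moderate, which has a lower base rate.

No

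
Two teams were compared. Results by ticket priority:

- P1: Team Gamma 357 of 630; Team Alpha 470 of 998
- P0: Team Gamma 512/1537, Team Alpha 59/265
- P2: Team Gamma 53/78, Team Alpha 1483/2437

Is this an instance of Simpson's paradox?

Yes

P1: Team Gamma 357/630 = 56.7%, Team Alpha 470/998 = 47.1% → Team Gamma
P0: Team Gamma 512/1537 = 33.3%, Team Alpha 59/265 = 22.3% → Team Gamma
P2: Team Gamma 53/78 = 67.9%, Team Alpha 1483/2437 = 60.9% → Team Gamma
Overall: Team Gamma 922/2245 = 41.1%, Team Alpha 2012/3700 = 54.4% → Team Alpha
Team Gamma wins each ticket group but Team Alpha wins overall — the comparison reverses. Team Gamma's tickets skew toward P0, which has a lower base rate.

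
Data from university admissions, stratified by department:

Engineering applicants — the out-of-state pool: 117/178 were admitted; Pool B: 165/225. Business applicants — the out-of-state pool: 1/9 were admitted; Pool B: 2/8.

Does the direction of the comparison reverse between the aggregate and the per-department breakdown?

No

Engineering: the out-of-state pool 117/178 = 65.7%, Pool B 165/225 = 73.3% → Pool B
Business: the out-of-state pool 1/9 = 11.1%, Pool B 2/8 = 25.0% → Pool B
Overall: the out-of-state pool 118/187 = 63.1%, Pool B 167/233 = 71.7% → Pool B
Pool B wins overall and in every department group — no reversal.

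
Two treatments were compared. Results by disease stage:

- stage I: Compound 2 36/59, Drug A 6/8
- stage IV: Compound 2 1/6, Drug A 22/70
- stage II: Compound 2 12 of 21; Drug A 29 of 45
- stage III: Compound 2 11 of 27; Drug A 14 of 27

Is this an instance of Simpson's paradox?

Stage I: Compound 2 36/59 = 61.0%, Drug A 6/8 = 75.0% → Drug A
Stage IV: Compound 2 1/6 = 16.7%, Drug A 22/70 = 31.4% → Drug A
Stage II: Compound 2 12/21 = 57.1%, Drug A 29/45 = 64.4% → Drug A
Stage III: Compound 2 11/27 = 40.7%, Drug A 14/27 = 51.9% → Drug A
Overall: Compound 2 60/113 = 53.1%, Drug A 71/150 = 47.3% → Compound 2
Drug A wins each disease group but Compound 2 wins overall — the comparison reverses. Drug A's patients skew toward stage IV, which has a lower base rate.

Yes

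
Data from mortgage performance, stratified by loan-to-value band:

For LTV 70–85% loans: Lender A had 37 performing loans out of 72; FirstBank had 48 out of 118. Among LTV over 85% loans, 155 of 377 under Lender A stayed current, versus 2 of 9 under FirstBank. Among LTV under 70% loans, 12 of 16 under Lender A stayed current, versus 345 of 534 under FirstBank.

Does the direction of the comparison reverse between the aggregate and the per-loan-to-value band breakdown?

LTV 70–85%: Lender A 37/72 = 51.4%, FirstBank 48/118 = 40.7% → Lender A
LTV over 85%: Lender A 155/377 = 41.1%, FirstBank 2/9 = 22.2% → Lender A
LTV under 70%: Lender A 12/16 = 75.0%, FirstBank 345/534 = 64.6% → Lender A
Overall: Lender A 204/465 = 43.9%, FirstBank 395/661 = 59.8% → FirstBank
Lender A wins each loan-to-value group but FirstBank wins overall — the comparison reverses. Lender A's loans skew toward LTV over 85%, which has a lower base rate.

Yes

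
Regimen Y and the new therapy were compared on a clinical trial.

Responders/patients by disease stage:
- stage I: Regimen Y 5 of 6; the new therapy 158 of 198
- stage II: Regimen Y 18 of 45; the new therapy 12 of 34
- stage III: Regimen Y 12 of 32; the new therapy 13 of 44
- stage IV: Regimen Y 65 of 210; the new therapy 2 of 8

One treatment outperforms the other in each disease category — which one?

Stage I: Regimen Y 5/6 = 83.3%, the new therapy 158/198 = 79.8% → Regimen Y
Stage II: Regimen Y 18/45 = 40.0%, the new therapy 12/34 = 35.3% → Regimen Y
Stage III: Regimen Y 12/32 = 37.5%, the new therapy 13/44 = 29.5% → Regimen Y
Stage IV: Regimen Y 65/210 = 31.0%, the new therapy 2/8 = 25.0% → Regimen Y
Regimen Y has the higher rate in all 4 groups.

Regimen Y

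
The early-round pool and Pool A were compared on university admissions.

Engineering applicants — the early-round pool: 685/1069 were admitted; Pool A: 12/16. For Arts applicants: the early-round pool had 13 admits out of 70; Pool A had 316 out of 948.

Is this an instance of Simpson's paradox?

Engineering: the early-round pool 685/1069 = 64.1%, Pool A 12/16 = 75.0% → Pool A
Arts: the early-round pool 13/70 = 18.6%, Pool A 316/948 = 33.3% → Pool A
Overall: the early-round pool 698/1139 = 61.3%, Pool A 328/964 = 34.0% → the early-round pool
Pool A wins each department group but the early-round pool wins overall — the comparison reverses. Pool A's applicants skew toward Arts, which has a lower base rate.

Yes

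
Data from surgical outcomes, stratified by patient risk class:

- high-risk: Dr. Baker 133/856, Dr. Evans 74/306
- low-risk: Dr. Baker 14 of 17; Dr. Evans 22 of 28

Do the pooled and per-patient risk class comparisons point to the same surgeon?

High-risk: Dr. Baker 133/856 = 15.5%, Dr. Evans 74/306 = 24.2% → Dr. Evans
Low-risk: Dr. Baker 14/17 = 82.4%, Dr. Evans 22/28 = 78.6% → Dr. Baker
Overall: Dr. Baker 147/873 = 16.8%, Dr. Evans 96/334 = 28.7% → Dr. Evans
Neither sweeps: Dr. Baker wins 1 of 2 groups, Dr. Evans wins 1. Dr. Evans wins overall but not every group — no Simpson reversal.

No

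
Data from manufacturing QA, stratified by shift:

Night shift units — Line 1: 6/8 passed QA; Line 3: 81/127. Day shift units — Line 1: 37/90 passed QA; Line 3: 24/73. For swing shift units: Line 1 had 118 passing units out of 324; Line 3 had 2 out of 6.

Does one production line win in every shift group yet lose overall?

Night shift: Line 1 6/8 = 75.0%, Line 3 81/127 = 63.8% → Line 1
Day shift: Line 1 37/90 = 41.1%, Line 3 24/73 = 32.9% → Line 1
Swing shift: Line 1 118/324 = 36.4%, Line 3 2/6 = 33.3% → Line 1
Overall: Line 1 161/422 = 38.2%, Line 3 107/206 = 51.9% → Line 3
Line 1 wins each shift group but Line 3 wins overall — the comparison reverses. Line 1's units skew toward swing shift, which has a lower base rate.

Yes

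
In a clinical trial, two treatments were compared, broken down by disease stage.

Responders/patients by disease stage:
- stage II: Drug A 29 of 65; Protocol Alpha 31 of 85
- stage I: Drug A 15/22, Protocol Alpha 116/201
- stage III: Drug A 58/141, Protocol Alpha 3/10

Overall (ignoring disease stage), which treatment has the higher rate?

Stage II: Drug A 29/65 = 44.6%, Protocol Alpha 31/85 = 36.5% → Drug A
Stage I: Drug A 15/22 = 68.2%, Protocol Alpha 116/201 = 57.7% → Drug A
Stage III: Drug A 58/141 = 41.1%, Protocol Alpha 3/10 = 30.0% → Drug A
Overall: Drug A 102/228 = 44.7%, Protocol Alpha 150/296 = 50.7% → Protocol Alpha
(Drug A wins every disease group but Protocol Alpha wins overall — Drug A's patients skew toward the low-rate stage III group.)

Protocol Alpha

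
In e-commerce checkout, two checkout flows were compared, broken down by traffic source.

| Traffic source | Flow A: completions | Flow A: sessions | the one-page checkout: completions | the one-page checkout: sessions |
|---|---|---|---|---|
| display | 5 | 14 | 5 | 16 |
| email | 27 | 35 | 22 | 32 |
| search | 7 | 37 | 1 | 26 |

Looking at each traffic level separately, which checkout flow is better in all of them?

Flow A

Display: Flow A 5/14 = 35.7%, the one-page checkout 5/16 = 31.2% → Flow A
Email: Flow A 27/35 = 77.1%, the one-page checkout 22/32 = 68.8% → Flow A
Search: Flow A 7/37 = 18.9%, the one-page checkout 1/26 = 3.8% → Flow A
Flow A has the higher rate in all 3 groups.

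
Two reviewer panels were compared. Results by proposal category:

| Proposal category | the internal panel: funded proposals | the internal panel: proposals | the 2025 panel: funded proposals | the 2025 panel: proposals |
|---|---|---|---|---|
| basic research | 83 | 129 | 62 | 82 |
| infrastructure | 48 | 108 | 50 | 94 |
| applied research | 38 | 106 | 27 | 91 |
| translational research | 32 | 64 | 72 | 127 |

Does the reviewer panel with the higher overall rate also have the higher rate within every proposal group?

Basic research: the internal panel 83/129 = 64.3%, the 2025 panel 62/82 = 75.6% → the 2025 panel
Infrastructure: the internal panel 48/108 = 44.4%, the 2025 panel 50/94 = 53.2% → the 2025 panel
Applied research: the internal panel 38/106 = 35.8%, the 2025 panel 27/91 = 29.7% → the internal panel
Translational research: the internal panel 32/64 = 50.0%, the 2025 panel 72/127 = 56.7% → the 2025 panel
Overall: the internal panel 201/407 = 49.4%, the 2025 panel 211/394 = 53.6% → the 2025 panel
Neither sweeps: the internal panel wins 1 of 4 groups, the 2025 panel wins 3. The 2025 panel wins overall but not every group — no Simpson reversal.

No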